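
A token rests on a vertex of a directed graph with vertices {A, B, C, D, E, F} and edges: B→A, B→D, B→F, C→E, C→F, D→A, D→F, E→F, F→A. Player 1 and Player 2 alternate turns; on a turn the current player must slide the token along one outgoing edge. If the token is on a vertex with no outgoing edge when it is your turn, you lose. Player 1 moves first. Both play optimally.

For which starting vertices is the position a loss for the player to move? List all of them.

Label each position W (a win for the player to move) or L (a loss). A position with no legal move is L; any other position is W exactly when some move reaches an L, and L when every move reaches a W.
Every edge goes from a vertex to one that appears earlier in the order A, F, D, B, E, C, so processing vertices in that order labels each vertex after all of its successors.
A: no outgoing edge → L
F: W (go to A, an L position)
D: W (go to A, an L position)
B: W (go to A, an L position)
E: L (sole option F(W) is W)
C: W (go to E, an L position)
Reading off the rows marked L gives the requested list; there are 2 such vertices.

A, E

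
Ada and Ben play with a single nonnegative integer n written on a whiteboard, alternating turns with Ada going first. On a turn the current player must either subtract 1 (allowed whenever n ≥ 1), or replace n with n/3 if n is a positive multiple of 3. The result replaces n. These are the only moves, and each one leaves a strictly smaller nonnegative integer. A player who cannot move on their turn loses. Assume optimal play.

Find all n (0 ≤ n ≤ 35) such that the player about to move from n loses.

0, 2, 4, 7, 9, 11, 13, 15, 17, 19, 22, 24, 26, 28, 30, 32, 34

Build the W/L table. Terminal = L. A non-terminal position is W if it has a move to some L; otherwise it is L.
n=0: no move → L
n=1: W (go to 0, an L position)
n=2: L (sole option 1(W) is W)
n=3: W (go to 2, an L position)
n=4: L (sole option 3(W) is W)
n=5: W (go to 4, an L position)
n=6: W (go to 2, an L position)
n=7: L (sole option 6(W) is W)
n=8: W (go to 7, an L position)
n=9: L (options 3(W), 8(W) are all W)
n=10: W (go to 9, an L position)
n=11: L (sole option 10(W) is W)
n=12: W (go to 4, an L position)
n=13: L (sole option 12(W) is W)
n=14: W (go to 13, an L position)
n=15: L (options 5(W), 14(W) are all W)
n=16: W (go to 15, an L position)
n=17: L (sole option 16(W) is W)
n=18: W (go to 17, an L position)
n=19: L (sole option 18(W) is W)
n=20: W (go to 19, an L position)
n=21: W (go to 7, an L position)
n=22: L (sole option 21(W) is W)
n=23: W (go to 22, an L position)
n=24: L (options 8(W), 23(W) are all W)
n=25: W (go to 24, an L position)
n=26: L (sole option 25(W) is W)
n=27: W (go to 9, an L position)
n=28: L (sole option 27(W) is W)
n=29: W (go to 28, an L position)
n=30: L (options 10(W), 29(W) are all W)
n=31: W (go to 30, an L position)
n=32: L (sole option 31(W) is W)
n=33: W (go to 11, an L position)
n=34: L (sole option 33(W) is W)
n=35: W (go to 34, an L position)
Reading off the rows marked L gives the requested list; there are 17 such values of n.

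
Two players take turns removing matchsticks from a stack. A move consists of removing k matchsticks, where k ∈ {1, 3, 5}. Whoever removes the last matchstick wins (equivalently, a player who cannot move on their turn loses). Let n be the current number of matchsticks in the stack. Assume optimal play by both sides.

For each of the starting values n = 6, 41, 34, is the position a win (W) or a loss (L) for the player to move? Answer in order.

Compute win/loss labels from the base case upward. A position with no move is L. Any other position is W if it can reach an L in one move, else L.
n=0: no move → L
n=1: →0(L), so W
n=2: →1(W) only, which is W, so L
n=3: →2(L), so W
n=4: →3(W), 1(W) — all W, so L
n=5: →4(L), so W
n=6: →5(W), 3(W), 1(W) — all W, so L
n=7: →6(L), so W
n=8: →7(W), 5(W), 3(W) — all W, so L
n=9: →8(L), so W
n=10: →9(W), 7(W), 5(W) — all W, so L
n=11: →10(L), so W
n=12: →11(W), 9(W), 7(W) — all W, so L
n=13: →12(L), so W
n=14: →13(W), 11(W), 9(W) — all W, so L
n=15: →14(L), so W
n=16: →15(W), 13(W), 11(W) — all W, so L
n=17: →16(L), so W
n=18: →17(W), 15(W), 13(W) — all W, so L
n=19: →18(L), so W
n=20: →19(W), 17(W), 15(W) — all W, so L
n=21: →20(L), so W
n=22: →21(W), 19(W), 17(W) — all W, so L
n=23: →22(L), so W
n=24: →23(W), 21(W), 19(W) — all W, so L
n=25: →24(L), so W
n=26: →25(W), 23(W), 21(W) — all W, so L
n=27: →26(L), so W
n=28: →27(W), 25(W), 23(W) — all W, so L
n=29: →28(L), so W
n=30: →29(W), 27(W), 25(W) — all W, so L
n=31: →30(L), so W
n=32: →31(W), 29(W), 27(W) — all W, so L
n=33: →32(L), so W
n=34: →33(W), 31(W), 29(W) — all W, so L
n=35: →34(L), so W
n=36: →35(W), 33(W), 31(W) — all W, so L
n=37: →36(L), so W
n=38: →37(W), 35(W), 33(W) — all W, so L
n=39: →38(L), so W
n=40: →39(W), 37(W), 35(W) — all W, so L
n=41: →40(L), so W

6: L, 41: W, 34: L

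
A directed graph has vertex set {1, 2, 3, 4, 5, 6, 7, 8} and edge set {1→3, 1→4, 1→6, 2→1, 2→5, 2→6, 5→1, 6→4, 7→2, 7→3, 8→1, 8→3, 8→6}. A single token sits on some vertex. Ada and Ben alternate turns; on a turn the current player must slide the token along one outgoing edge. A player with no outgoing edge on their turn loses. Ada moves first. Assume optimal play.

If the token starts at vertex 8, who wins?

Compute win/loss labels from the base case upward. A position with no move is L. Any other position is W if it can reach an L in one move, else L.
Every edge goes from a vertex to one that appears earlier in the order 4, 3, 6, 1, 8, 5, 2, 7, so processing vertices in that order labels each vertex after all of its successors.
4: no outgoing edge → L
3: no outgoing edge → L
6: reaches L-position 4 → W
1: reaches L-position 3 → W
8: reaches L-position 3 → W
5: only reaches 1(W), which is W → L
2: reaches L-position 5 → W
7: reaches L-position 3 → W
From 8 Ada can move to 3, reaching an L position.

Ada wins.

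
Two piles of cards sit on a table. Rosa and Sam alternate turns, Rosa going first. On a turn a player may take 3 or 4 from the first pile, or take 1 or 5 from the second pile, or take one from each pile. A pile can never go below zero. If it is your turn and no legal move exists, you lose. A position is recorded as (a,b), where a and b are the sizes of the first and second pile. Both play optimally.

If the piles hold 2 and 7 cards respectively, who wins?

Classify positions by backward induction: terminal positions (no move available) are L. From any other position, the mover wins iff some move reaches an L.
No move ever increases a pile, so every position that can arise here has a ≤ 2 and b ≤ 7; it is enough to label the cells with 0 ≤ a ≤ 2 and 0 ≤ b ≤ 7.
Every move lowers a or b (never raises either), so fill the grid row by row in increasing a, and left to right within a row: each cell's successors are then already labelled.
      b=0  b=1  b=2  b=3  b=4  b=5  b=6  b=7
a=0:    L    W    L    W    L    W    L    W
a=1:    L    W    L    W    L    W    L    W
a=2:    L    W    L    W    L    W    L    W
Cells with no legal move (terminal, hence L): (0,0), (1,0), (2,0).
The remaining L cells, each justified by listing all of its moves:
(0,2): →(0,1)(W) only, which is W, so L
(0,4): →(0,3)(W) only, which is W, so L
(0,6): →(0,5)(W), (0,1)(W) — all W, so L
(1,2): →(1,1)(W), (0,1)(W) — all W, so L
(1,4): →(1,3)(W), (0,3)(W) — all W, so L
(1,6): →(1,5)(W), (1,1)(W), (0,5)(W) — all W, so L
(2,2): →(2,1)(W), (1,1)(W) — all W, so L
(2,4): →(2,3)(W), (1,3)(W) — all W, so L
(2,6): →(2,5)(W), (2,1)(W), (1,5)(W) — all W, so L
Every other cell has at least one move into one of the L cells above, so it is W.
From (2,7) Rosa can move to (2,6), reaching an L position.

Rosa wins.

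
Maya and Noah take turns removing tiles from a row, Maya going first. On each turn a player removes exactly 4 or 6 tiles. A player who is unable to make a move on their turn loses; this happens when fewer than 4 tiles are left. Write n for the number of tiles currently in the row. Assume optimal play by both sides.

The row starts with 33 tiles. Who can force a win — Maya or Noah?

Noah wins.

Positions with no move are L. A position that does have a move is losing for the player to move precisely when every available move leads to a winning position for the opponent. Fill in the labels:
n=0: no move → L
n=1: no move → L
n=2: no move → L
n=3: no move → L
n=4: can move to 0, which is L ⇒ W
n=5: can move to 1, which is L ⇒ W
n=6: can move to 2, which is L ⇒ W
n=7: can move to 3, which is L ⇒ W
n=8: can move to 2, which is L ⇒ W
n=9: can move to 3, which is L ⇒ W
n=10: moves to 6(W), 4(W); every one is W ⇒ L
n=11: moves to 7(W), 5(W); every one is W ⇒ L
n=12: moves to 8(W), 6(W); every one is W ⇒ L
n=13: moves to 9(W), 7(W); every one is W ⇒ L
n=14: can move to 10, which is L ⇒ W
n=15: can move to 11, which is L ⇒ W
n=16: can move to 12, which is L ⇒ W
n=17: can move to 13, which is L ⇒ W
n=18: can move to 12, which is L ⇒ W
n=19: can move to 13, which is L ⇒ W
n=20: moves to 16(W), 14(W); every one is W ⇒ L
n=21: moves to 17(W), 15(W); every one is W ⇒ L
n=22: moves to 18(W), 16(W); every one is W ⇒ L
n=23: moves to 19(W), 17(W); every one is W ⇒ L
n=24: can move to 20, which is L ⇒ W
n=25: can move to 21, which is L ⇒ W
n=26: can move to 22, which is L ⇒ W
n=27: can move to 23, which is L ⇒ W
n=28: can move to 22, which is L ⇒ W
n=29: can move to 23, which is L ⇒ W
n=30: moves to 26(W), 24(W); every one is W ⇒ L
n=31: moves to 27(W), 25(W); every one is W ⇒ L
n=32: moves to 28(W), 26(W); every one is W ⇒ L
n=33: moves to 29(W), 27(W); every one is W ⇒ L
Every move from 33 reaches a W position, so the mover loses.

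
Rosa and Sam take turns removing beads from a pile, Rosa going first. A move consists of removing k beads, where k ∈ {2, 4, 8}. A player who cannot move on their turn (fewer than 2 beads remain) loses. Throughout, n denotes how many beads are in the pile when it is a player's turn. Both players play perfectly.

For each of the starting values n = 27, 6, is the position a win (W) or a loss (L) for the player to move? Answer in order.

Use the standard recursion: the mover loses at a terminal position; elsewhere, the mover wins exactly when some move hands the opponent an L position.
n=0: no move → L
n=1: no move → L
n=2: →0(L), so W
n=3: →1(L), so W
n=4: →0(L), so W
n=5: →1(L), so W
n=6: →4(W), 2(W) — all W, so L
n=7: →5(W), 3(W) — all W, so L
n=8: →6(L), so W
n=9: →7(L), so W
n=10: →6(L), so W
n=11: →7(L), so W
n=12: →10(W), 8(W), 4(W) — all W, so L
n=13: →11(W), 9(W), 5(W) — all W, so L
n=14: →12(L), so W
n=15: →13(L), so W
n=16: →12(L), so W
n=17: →13(L), so W
n=18: →16(W), 14(W), 10(W) — all W, so L
n=19: →17(W), 15(W), 11(W) — all W, so L
n=20: →18(L), so W
n=21: →19(L), so W
n=22: →18(L), so W
n=23: →19(L), so W
n=24: →22(W), 20(W), 16(W) — all W, so L
n=25: →23(W), 21(W), 17(W) — all W, so L
n=26: →24(L), so W
n=27: →25(L), so W

27: W, 6: L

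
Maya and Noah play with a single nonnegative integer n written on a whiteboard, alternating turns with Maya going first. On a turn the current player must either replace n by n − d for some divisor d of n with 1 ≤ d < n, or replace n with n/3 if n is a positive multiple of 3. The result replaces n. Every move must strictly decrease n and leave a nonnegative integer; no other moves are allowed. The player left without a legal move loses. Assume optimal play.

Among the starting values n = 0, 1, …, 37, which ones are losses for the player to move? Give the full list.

0, 1, 4, 7, 9, 11, 13, 15, 17, 19, 23, 25, 28, 31, 36

Classify positions by backward induction: terminal positions (no move available) are L. From any other position, the mover wins iff some move reaches an L.
n=0: no move → L
n=1: no move → L
n=2: can move to 1, which is L ⇒ W
n=3: can move to 1, which is L ⇒ W
n=4: moves to 2(W), 3(W); every one is W ⇒ L
n=5: can move to 4, which is L ⇒ W
n=6: can move to 4, which is L ⇒ W
n=7: the only move is to 6(W), a W ⇒ L
n=8: can move to 4, which is L ⇒ W
n=9: moves to 3(W), 6(W), 8(W); every one is W ⇒ L
n=10: can move to 9, which is L ⇒ W
n=11: the only move is to 10(W), a W ⇒ L
n=12: can move to 4, which is L ⇒ W
n=13: the only move is to 12(W), a W ⇒ L
n=14: can move to 7, which is L ⇒ W
n=15: moves to 5(W), 10(W), 12(W), 14(W); every one is W ⇒ L
n=16: can move to 15, which is L ⇒ W
n=17: the only move is to 16(W), a W ⇒ L
n=18: can move to 9, which is L ⇒ W
n=19: the only move is to 18(W), a W ⇒ L
n=20: can move to 15, which is L ⇒ W
n=21: can move to 7, which is L ⇒ W
n=22: can move to 11, which is L ⇒ W
n=23: the only move is to 22(W), a W ⇒ L
n=24: can move to 23, which is L ⇒ W
n=25: moves to 20(W), 24(W); every one is W ⇒ L
n=26: can move to 13, which is L ⇒ W
n=27: can move to 9, which is L ⇒ W
n=28: moves to 14(W), 21(W), 24(W), 26(W), 27(W); every one is W ⇒ L
n=29: can move to 28, which is L ⇒ W
n=30: can move to 15, which is L ⇒ W
n=31: the only move is to 30(W), a W ⇒ L
n=32: can move to 28, which is L ⇒ W
n=33: can move to 11, which is L ⇒ W
n=34: can move to 17, which is L ⇒ W
n=35: can move to 28, which is L ⇒ W
n=36: moves to 12(W), 18(W), 24(W), 27(W), 30(W), 32(W), 33(W), 34(W), 35(W); every one is W ⇒ L
n=37: can move to 36, which is L ⇒ W
Reading off the rows marked L gives the requested list; there are 15 such values of n.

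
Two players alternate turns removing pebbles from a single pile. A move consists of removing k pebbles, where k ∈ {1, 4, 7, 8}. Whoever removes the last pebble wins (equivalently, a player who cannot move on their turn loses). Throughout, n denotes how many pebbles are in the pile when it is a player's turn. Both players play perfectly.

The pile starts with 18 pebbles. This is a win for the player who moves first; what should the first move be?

Use the standard recursion: the mover loses at a terminal position; elsewhere, the mover wins exactly when some move hands the opponent an L position.
n=0: no move → L
n=1: reaches L-position 0 → W
n=2: only reaches 1(W), which is W → L
n=3: reaches L-position 2 → W
n=4: reaches L-position 0 → W
n=5: only reaches 4(W), 1(W), all W → L
n=6: reaches L-position 5 → W
n=7: reaches L-position 0 → W
n=8: reaches L-position 0 → W
n=9: reaches L-position 5 → W
n=10: reaches L-position 2 → W
n=11: only reaches 10(W), 7(W), 4(W), 3(W), all W → L
n=12: reaches L-position 11 → W
n=13: reaches L-position 5 → W
n=14: only reaches 13(W), 10(W), 7(W), 6(W), all W → L
n=15: reaches L-position 14 → W
n=16: only reaches 15(W), 12(W), 9(W), 8(W), all W → L
n=17: reaches L-position 16 → W
n=18: reaches L-position 14 → W
From 18, the L positions reachable in one move are: 14, 11. Any move reaching one of these is winning.

Remove 4, leaving 14.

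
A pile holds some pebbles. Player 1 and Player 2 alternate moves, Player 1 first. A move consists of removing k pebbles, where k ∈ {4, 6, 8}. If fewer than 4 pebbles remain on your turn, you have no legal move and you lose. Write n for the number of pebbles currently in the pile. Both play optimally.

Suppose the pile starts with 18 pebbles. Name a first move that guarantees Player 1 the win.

Remove 4, leaving 14.

Label each position W (a win for the player to move) or L (a loss). A position with no legal move is L; any other position is W exactly when some move reaches an L, and L when every move reaches a W.
n=0: no move → L
n=1: no move → L
n=2: no move → L
n=3: no move → L
n=4: reaches L-position 0 → W
n=5: reaches L-position 1 → W
n=6: reaches L-position 2 → W
n=7: reaches L-position 3 → W
n=8: reaches L-position 2 → W
n=9: reaches L-position 3 → W
n=10: reaches L-position 2 → W
n=11: reaches L-position 3 → W
n=12: only reaches 8(W), 6(W), 4(W), all W → L
n=13: only reaches 9(W), 7(W), 5(W), all W → L
n=14: only reaches 10(W), 8(W), 6(W), all W → L
n=15: only reaches 11(W), 9(W), 7(W), all W → L
n=16: reaches L-position 12 → W
n=17: reaches L-position 13 → W
n=18: reaches L-position 14 → W
From 18, the L positions reachable in one move are: 14, 12. Any move reaching one of these is winning.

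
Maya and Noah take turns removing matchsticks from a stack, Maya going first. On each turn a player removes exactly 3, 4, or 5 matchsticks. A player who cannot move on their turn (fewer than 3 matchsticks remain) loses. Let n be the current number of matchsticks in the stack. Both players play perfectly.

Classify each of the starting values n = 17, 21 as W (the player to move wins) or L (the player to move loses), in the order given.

Work bottom-up. With no move the player to move loses. Otherwise the position is W if at least one move leads to an L position for the opponent, and L if every move leads to a W.
n=0: no move → L
n=1: no move → L
n=2: no move → L
n=3: W (go to 0, an L position)
n=4: W (go to 1, an L position)
n=5: W (go to 2, an L position)
n=6: W (go to 2, an L position)
n=7: W (go to 2, an L position)
n=8: L (options 5(W), 4(W), 3(W) are all W)
n=9: L (options 6(W), 5(W), 4(W) are all W)
n=10: L (options 7(W), 6(W), 5(W) are all W)
n=11: W (go to 8, an L position)
n=12: W (go to 9, an L position)
n=13: W (go to 10, an L position)
n=14: W (go to 10, an L position)
n=15: W (go to 10, an L position)
n=16: L (options 13(W), 12(W), 11(W) are all W)
n=17: L (options 14(W), 13(W), 12(W) are all W)
n=18: L (options 15(W), 14(W), 13(W) are all W)
n=19: W (go to 16, an L position)
n=20: W (go to 17, an L position)
n=21: W (go to 18, an L position)

17: L, 21: W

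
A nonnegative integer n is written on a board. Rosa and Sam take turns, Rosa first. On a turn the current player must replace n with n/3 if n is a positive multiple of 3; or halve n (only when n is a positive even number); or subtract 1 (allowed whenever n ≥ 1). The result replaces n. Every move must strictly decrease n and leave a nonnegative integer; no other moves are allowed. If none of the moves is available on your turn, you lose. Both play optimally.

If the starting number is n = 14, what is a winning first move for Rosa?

Use the standard recursion: the mover loses at a terminal position; elsewhere, the mover wins exactly when some move hands the opponent an L position.
n=0: no move → L
n=1: can move to 0, which is L ⇒ W
n=2: the only move is to 1(W), a W ⇒ L
n=3: can move to 2, which is L ⇒ W
n=4: can move to 2, which is L ⇒ W
n=5: the only move is to 4(W), a W ⇒ L
n=6: can move to 2, which is L ⇒ W
n=7: the only move is to 6(W), a W ⇒ L
n=8: can move to 7, which is L ⇒ W
n=9: moves to 3(W), 8(W); every one is W ⇒ L
n=10: can move to 5, which is L ⇒ W
n=11: the only move is to 10(W), a W ⇒ L
n=12: can move to 11, which is L ⇒ W
n=13: the only move is to 12(W), a W ⇒ L
n=14: can move to 7, which is L ⇒ W
From 14, the L positions reachable in one move are: 7, 13. Any move reaching one of these is winning.

Move to 7.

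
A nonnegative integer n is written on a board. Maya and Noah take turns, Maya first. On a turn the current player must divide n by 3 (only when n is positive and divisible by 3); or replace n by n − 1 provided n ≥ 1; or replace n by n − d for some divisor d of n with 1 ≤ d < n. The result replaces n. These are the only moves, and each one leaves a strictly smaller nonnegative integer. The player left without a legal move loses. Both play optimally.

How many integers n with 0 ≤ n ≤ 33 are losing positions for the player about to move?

13

Positions with no move are L. A position that does have a move is losing for the player to move precisely when every available move leads to a winning position for the opponent. Fill in the labels:
n=0: no move → L
n=1: reaches L-position 0 → W
n=2: only reaches 1(W), which is W → L
n=3: reaches L-position 2 → W
n=4: reaches L-position 2 → W
n=5: only reaches 4(W), which is W → L
n=6: reaches L-position 2 → W
n=7: only reaches 6(W), which is W → L
n=8: reaches L-position 7 → W
n=9: only reaches 3(W), 6(W), 8(W), all W → L
n=10: reaches L-position 5 → W
n=11: only reaches 10(W), which is W → L
n=12: reaches L-position 9 → W
n=13: only reaches 12(W), which is W → L
n=14: reaches L-position 7 → W
n=15: reaches L-position 5 → W
n=16: only reaches 8(W), 12(W), 14(W), 15(W), all W → L
n=17: reaches L-position 16 → W
n=18: reaches L-position 9 → W
n=19: only reaches 18(W), which is W → L
n=20: reaches L-position 16 → W
n=21: reaches L-position 7 → W
n=22: reaches L-position 11 → W
n=23: only reaches 22(W), which is W → L
n=24: reaches L-position 16 → W
n=25: only reaches 20(W), 24(W), all W → L
n=26: reaches L-position 13 → W
n=27: reaches L-position 9 → W
n=28: only reaches 14(W), 21(W), 24(W), 26(W), 27(W), all W → L
n=29: reaches L-position 28 → W
n=30: reaches L-position 25 → W
n=31: only reaches 30(W), which is W → L
n=32: reaches L-position 16 → W
n=33: reaches L-position 11 → W
L entries with 0 ≤ n ≤ 33: n = 0, 2, 5, 7, 9, 11, 13, 16, 19, 23, 25, 28, 31; that makes 13.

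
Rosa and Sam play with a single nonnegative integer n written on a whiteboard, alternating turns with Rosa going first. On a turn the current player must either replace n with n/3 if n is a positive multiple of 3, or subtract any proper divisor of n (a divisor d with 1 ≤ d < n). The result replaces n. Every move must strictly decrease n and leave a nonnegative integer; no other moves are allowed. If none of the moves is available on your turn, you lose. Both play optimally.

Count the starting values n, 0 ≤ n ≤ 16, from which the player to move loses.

8

Work bottom-up. With no move the player to move loses. Otherwise the position is W if at least one move leads to an L position for the opponent, and L if every move leads to a W.
n=0: no move → L
n=1: no move → L
n=2: →1(L), so W
n=3: →1(L), so W
n=4: →2(W), 3(W) — all W, so L
n=5: →4(L), so W
n=6: →4(L), so W
n=7: →6(W) only, which is W, so L
n=8: →4(L), so W
n=9: →3(W), 6(W), 8(W) — all W, so L
n=10: →9(L), so W
n=11: →10(W) only, which is W, so L
n=12: →4(L), so W
n=13: →12(W) only, which is W, so L
n=14: →7(L), so W
n=15: →5(W), 10(W), 12(W), 14(W) — all W, so L
n=16: →15(L), so W
L entries with 0 ≤ n ≤ 16: n = 0, 1, 4, 7, 9, 11, 13, 15; that makes 8.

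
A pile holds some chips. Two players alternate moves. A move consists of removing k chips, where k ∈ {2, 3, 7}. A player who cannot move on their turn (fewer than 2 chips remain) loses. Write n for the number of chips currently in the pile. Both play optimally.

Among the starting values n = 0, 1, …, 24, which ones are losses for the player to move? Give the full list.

Work bottom-up. With no move the player to move loses. Otherwise the position is W if at least one move leads to an L position for the opponent, and L if every move leads to a W.
n=0: no move → L
n=1: no move → L
n=2: W (go to 0, an L position)
n=3: W (go to 1, an L position)
n=4: W (go to 1, an L position)
n=5: L (options 3(W), 2(W) are all W)
n=6: L (options 4(W), 3(W) are all W)
n=7: W (go to 5, an L position)
n=8: W (go to 6, an L position)
n=9: W (go to 6, an L position)
n=10: L (options 8(W), 7(W), 3(W) are all W)
n=11: L (options 9(W), 8(W), 4(W) are all W)
n=12: W (go to 10, an L position)
n=13: W (go to 11, an L position)
n=14: W (go to 11, an L position)
n=15: L (options 13(W), 12(W), 8(W) are all W)
n=16: L (options 14(W), 13(W), 9(W) are all W)
n=17: W (go to 15, an L position)
n=18: W (go to 16, an L position)
n=19: W (go to 16, an L position)
n=20: L (options 18(W), 17(W), 13(W) are all W)
n=21: L (options 19(W), 18(W), 14(W) are all W)
n=22: W (go to 20, an L position)
n=23: W (go to 21, an L position)
n=24: W (go to 21, an L position)
Reading off the rows marked L gives the requested list; there are 10 such values of n.

0, 1, 5, 6, 10, 11, 15, 16, 20, 21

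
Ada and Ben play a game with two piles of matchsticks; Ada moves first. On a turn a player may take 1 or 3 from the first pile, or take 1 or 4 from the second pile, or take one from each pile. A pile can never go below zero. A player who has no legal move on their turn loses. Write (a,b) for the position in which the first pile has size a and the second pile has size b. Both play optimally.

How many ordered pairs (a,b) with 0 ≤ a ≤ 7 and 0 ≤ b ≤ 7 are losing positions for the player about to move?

18

Use the standard recursion: the mover loses at a terminal position; elsewhere, the mover wins exactly when some move hands the opponent an L position.
Every move lowers a or b (never raises either), so fill the grid row by row in increasing a, and left to right within a row: each cell's successors are then already labelled.
      b=0  b=1  b=2  b=3  b=4  b=5  b=6  b=7
a=0:    L    W    L    W    W    L    W    L
a=1:    W    W    W    W    L    W    W    W
a=2:    L    W    L    W    W    W    W    L
a=3:    W    W    W    W    L    W    L    W
a=4:    L    W    L    W    W    W    W    W
a=5:    W    W    W    W    L    W    L    W
a=6:    L    W    L    W    W    W    W    W
a=7:    W    W    W    W    L    W    L    W
Cells with no legal move (terminal, hence L): (0,0).
The remaining L cells, each justified by listing all of its moves:
(0,2): the only move is to (0,1)(W), a W ⇒ L
(0,5): moves to (0,4)(W), (0,1)(W); every one is W ⇒ L
(0,7): moves to (0,6)(W), (0,3)(W); every one is W ⇒ L
(1,4): moves to (0,4)(W), (1,3)(W), (1,0)(W), (0,3)(W); every one is W ⇒ L
(2,0): the only move is to (1,0)(W), a W ⇒ L
(2,2): moves to (1,2)(W), (2,1)(W), (1,1)(W); every one is W ⇒ L
(2,7): moves to (1,7)(W), (2,6)(W), (2,3)(W), (1,6)(W); every one is W ⇒ L
(3,4): moves to (2,4)(W), (0,4)(W), (3,3)(W), (3,0)(W), (2,3)(W); every one is W ⇒ L
(3,6): moves to (2,6)(W), (0,6)(W), (3,5)(W), (3,2)(W), (2,5)(W); every one is W ⇒ L
(4,0): moves to (3,0)(W), (1,0)(W); every one is W ⇒ L
(4,2): moves to (3,2)(W), (1,2)(W), (4,1)(W), (3,1)(W); every one is W ⇒ L
(5,4): moves to (4,4)(W), (2,4)(W), (5,3)(W), (5,0)(W), (4,3)(W); every one is W ⇒ L
(5,6): moves to (4,6)(W), (2,6)(W), (5,5)(W), (5,2)(W), (4,5)(W); every one is W ⇒ L
(6,0): moves to (5,0)(W), (3,0)(W); every one is W ⇒ L
(6,2): moves to (5,2)(W), (3,2)(W), (6,1)(W), (5,1)(W); every one is W ⇒ L
(7,4): moves to (6,4)(W), (4,4)(W), (7,3)(W), (7,0)(W), (6,3)(W); every one is W ⇒ L
(7,6): moves to (6,6)(W), (4,6)(W), (7,5)(W), (7,2)(W), (6,5)(W); every one is W ⇒ L
Every other cell has at least one move into one of the L cells above, so it is W.
L cells per row: a=0: 4, a=1: 1, a=2: 3, a=3: 2, a=4: 2, a=5: 2, a=6: 2, a=7: 2; total 18.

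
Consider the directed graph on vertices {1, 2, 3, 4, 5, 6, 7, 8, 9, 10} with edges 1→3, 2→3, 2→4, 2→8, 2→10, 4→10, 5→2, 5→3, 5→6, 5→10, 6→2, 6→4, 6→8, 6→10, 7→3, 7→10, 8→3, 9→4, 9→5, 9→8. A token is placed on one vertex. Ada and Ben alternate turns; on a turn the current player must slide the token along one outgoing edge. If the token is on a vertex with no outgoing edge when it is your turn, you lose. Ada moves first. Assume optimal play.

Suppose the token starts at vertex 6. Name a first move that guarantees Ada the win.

Compute win/loss labels from the base case upward. A position with no move is L. Any other position is W if it can reach an L in one move, else L.
Every edge goes from a vertex to one that appears earlier in the order 10, 3, 7, 8, 4, 2, 6, 1, 5, 9, so processing vertices in that order labels each vertex after all of its successors.
10: no outgoing edge → L
3: no outgoing edge → L
7: can move to 3, which is L ⇒ W
8: can move to 3, which is L ⇒ W
4: can move to 10, which is L ⇒ W
2: can move to 3, which is L ⇒ W
6: can move to 10, which is L ⇒ W
1: can move to 3, which is L ⇒ W
5: can move to 3, which is L ⇒ W
9: moves to 5(W), 4(W), 8(W); every one is W ⇒ L
From 6, the L positions reachable in one move are: 10.

Move to 10.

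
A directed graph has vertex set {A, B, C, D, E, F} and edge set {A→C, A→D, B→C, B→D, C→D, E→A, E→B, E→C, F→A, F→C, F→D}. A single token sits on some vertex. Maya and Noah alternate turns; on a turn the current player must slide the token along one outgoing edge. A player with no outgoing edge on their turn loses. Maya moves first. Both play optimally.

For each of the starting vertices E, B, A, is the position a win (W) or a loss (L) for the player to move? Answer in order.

E: L, B: W, A: W

Positions with no move are L. A position that does have a move is losing for the player to move precisely when every available move leads to a winning position for the opponent. Fill in the labels:
Every edge goes from a vertex to one that appears earlier in the order D, C, B, A, E, F, so processing vertices in that order labels each vertex after all of its successors.
D: no outgoing edge → L
C: can move to D, which is L ⇒ W
B: can move to D, which is L ⇒ W
A: can move to D, which is L ⇒ W
E: moves to A(W), B(W), C(W); every one is W ⇒ L
F: can move to D, which is L ⇒ W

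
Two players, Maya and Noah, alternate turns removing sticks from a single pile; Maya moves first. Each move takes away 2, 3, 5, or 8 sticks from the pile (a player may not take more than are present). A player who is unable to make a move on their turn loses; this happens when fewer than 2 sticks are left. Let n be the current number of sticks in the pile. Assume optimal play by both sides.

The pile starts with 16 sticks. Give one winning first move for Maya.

Remove 5, leaving 11.

Use the standard recursion: the mover loses at a terminal position; elsewhere, the mover wins exactly when some move hands the opponent an L position.
n=0: no move → L
n=1: no move → L
n=2: →0(L), so W
n=3: →1(L), so W
n=4: →1(L), so W
n=5: →0(L), so W
n=6: →1(L), so W
n=7: →5(W), 4(W), 2(W) — all W, so L
n=8: →0(L), so W
n=9: →7(L), so W
n=10: →7(L), so W
n=11: →9(W), 8(W), 6(W), 3(W) — all W, so L
n=12: →7(L), so W
n=13: →11(L), so W
n=14: →11(L), so W
n=15: →7(L), so W
n=16: →11(L), so W
From 16, the L positions reachable in one move are: 11.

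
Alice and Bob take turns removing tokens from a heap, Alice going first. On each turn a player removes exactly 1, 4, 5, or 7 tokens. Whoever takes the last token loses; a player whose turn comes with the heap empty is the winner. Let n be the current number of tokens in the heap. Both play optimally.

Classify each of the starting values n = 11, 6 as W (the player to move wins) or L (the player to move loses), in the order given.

Build the W/L table. Terminal = W. A non-terminal position is W if it has a move to some L; otherwise it is L.
n=0: no move; the opponent has just taken the last token and therefore loses → W
n=1: only reaches 0(W), which is W → L
n=2: reaches L-position 1 → W
n=3: only reaches 2(W), which is W → L
n=4: reaches L-position 3 → W
n=5: reaches L-position 1 → W
n=6: reaches L-position 1 → W
n=7: reaches L-position 3 → W
n=8: reaches L-position 3 → W
n=9: only reaches 8(W), 5(W), 4(W), 2(W), all W → L
n=10: reaches L-position 9 → W
n=11: only reaches 10(W), 7(W), 6(W), 4(W), all W → L

11: L, 6: W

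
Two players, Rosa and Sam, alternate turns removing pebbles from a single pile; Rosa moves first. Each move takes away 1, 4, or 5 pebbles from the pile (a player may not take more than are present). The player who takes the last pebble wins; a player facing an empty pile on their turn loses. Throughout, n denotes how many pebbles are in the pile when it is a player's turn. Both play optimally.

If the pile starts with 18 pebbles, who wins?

Positions with no move are L. A position that does have a move is losing for the player to move precisely when every available move leads to a winning position for the opponent. Fill in the labels:
n=0: no move → L
n=1: W (go to 0, an L position)
n=2: L (sole option 1(W) is W)
n=3: W (go to 2, an L position)
n=4: W (go to 0, an L position)
n=5: W (go to 0, an L position)
n=6: W (go to 2, an L position)
n=7: W (go to 2, an L position)
n=8: L (options 7(W), 4(W), 3(W) are all W)
n=9: W (go to 8, an L position)
n=10: L (options 9(W), 6(W), 5(W) are all W)
n=11: W (go to 10, an L position)
n=12: W (go to 8, an L position)
n=13: W (go to 8, an L position)
n=14: W (go to 10, an L position)
n=15: W (go to 10, an L position)
n=16: L (options 15(W), 12(W), 11(W) are all W)
n=17: W (go to 16, an L position)
n=18: L (options 17(W), 14(W), 13(W) are all W)
Every move from 18 reaches a W position, so the mover loses.

Sam wins.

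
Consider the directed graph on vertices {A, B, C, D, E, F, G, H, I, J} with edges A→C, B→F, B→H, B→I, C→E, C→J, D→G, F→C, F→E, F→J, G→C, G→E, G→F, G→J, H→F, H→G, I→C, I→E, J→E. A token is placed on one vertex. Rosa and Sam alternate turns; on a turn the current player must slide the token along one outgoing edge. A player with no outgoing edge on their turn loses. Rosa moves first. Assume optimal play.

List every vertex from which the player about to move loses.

Compute win/loss labels from the base case upward. A position with no move is L. Any other position is W if it can reach an L in one move, else L.
Every edge goes from a vertex to one that appears earlier in the order E, J, C, F, I, G, A, D, H, B, so processing vertices in that order labels each vertex after all of its successors.
E: no outgoing edge → L
J: W (go to E, an L position)
C: W (go to E, an L position)
F: W (go to E, an L position)
I: W (go to E, an L position)
G: W (go to E, an L position)
A: L (sole option C(W) is W)
D: L (sole option G(W) is W)
H: L (options G(W), F(W) are all W)
B: W (go to H, an L position)
The losing starting vertices are exactly the entries labelled L in this table (4 of them).

A, D, E, H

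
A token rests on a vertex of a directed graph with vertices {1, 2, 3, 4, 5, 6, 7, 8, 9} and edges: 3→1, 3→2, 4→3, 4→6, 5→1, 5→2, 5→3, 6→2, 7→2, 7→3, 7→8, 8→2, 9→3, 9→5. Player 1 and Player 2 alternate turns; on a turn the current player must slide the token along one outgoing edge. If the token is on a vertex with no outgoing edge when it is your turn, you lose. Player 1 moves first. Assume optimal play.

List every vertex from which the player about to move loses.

Use the standard recursion: the mover loses at a terminal position; elsewhere, the mover wins exactly when some move hands the opponent an L position.
Every edge goes from a vertex to one that appears earlier in the order 2, 1, 3, 5, 6, 9, 8, 4, 7, so processing vertices in that order labels each vertex after all of its successors.
2: no outgoing edge → L
1: no outgoing edge → L
3: reaches L-position 1 → W
5: reaches L-position 1 → W
6: reaches L-position 2 → W
9: only reaches 5(W), 3(W), all W → L
8: reaches L-position 2 → W
4: only reaches 6(W), 3(W), all W → L
7: reaches L-position 2 → W
The losing starting vertices are exactly the entries labelled L in this table (4 of them).

1, 2, 4, 9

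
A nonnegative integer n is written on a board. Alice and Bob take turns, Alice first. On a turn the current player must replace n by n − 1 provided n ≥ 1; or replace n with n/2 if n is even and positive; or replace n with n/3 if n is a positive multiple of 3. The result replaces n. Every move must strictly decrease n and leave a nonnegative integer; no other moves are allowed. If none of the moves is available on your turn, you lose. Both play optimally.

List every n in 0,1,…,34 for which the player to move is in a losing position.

Use the standard recursion: the mover loses at a terminal position; elsewhere, the mover wins exactly when some move hands the opponent an L position.
n=0: no move → L
n=1: W (go to 0, an L position)
n=2: L (sole option 1(W) is W)
n=3: W (go to 2, an L position)
n=4: W (go to 2, an L position)
n=5: L (sole option 4(W) is W)
n=6: W (go to 2, an L position)
n=7: L (sole option 6(W) is W)
n=8: W (go to 7, an L position)
n=9: L (options 3(W), 8(W) are all W)
n=10: W (go to 5, an L position)
n=11: L (sole option 10(W) is W)
n=12: W (go to 11, an L position)
n=13: L (sole option 12(W) is W)
n=14: W (go to 7, an L position)
n=15: W (go to 5, an L position)
n=16: L (options 8(W), 15(W) are all W)
n=17: W (go to 16, an L position)
n=18: W (go to 9, an L position)
n=19: L (sole option 18(W) is W)
n=20: W (go to 19, an L position)
n=21: W (go to 7, an L position)
n=22: W (go to 11, an L position)
n=23: L (sole option 22(W) is W)
n=24: W (go to 23, an L position)
n=25: L (sole option 24(W) is W)
n=26: W (go to 13, an L position)
n=27: W (go to 9, an L position)
n=28: L (options 14(W), 27(W) are all W)
n=29: W (go to 28, an L position)
n=30: L (options 10(W), 15(W), 29(W) are all W)
n=31: W (go to 30, an L position)
n=32: W (go to 16, an L position)
n=33: W (go to 11, an L position)
n=34: L (options 17(W), 33(W) are all W)
The losing starting values of n are exactly the entries labelled L in this table (14 of them).

0, 2, 5, 7, 9, 11, 13, 16, 19, 23, 25, 28, 30, 34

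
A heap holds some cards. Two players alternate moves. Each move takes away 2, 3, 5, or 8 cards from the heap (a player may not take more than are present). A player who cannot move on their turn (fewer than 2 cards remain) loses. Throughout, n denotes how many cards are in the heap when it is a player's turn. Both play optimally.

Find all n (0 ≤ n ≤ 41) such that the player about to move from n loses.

Build the W/L table. Terminal = L. A non-terminal position is W if it has a move to some L; otherwise it is L.
n=0: no move → L
n=1: no move → L
n=2: can move to 0, which is L ⇒ W
n=3: can move to 1, which is L ⇒ W
n=4: can move to 1, which is L ⇒ W
n=5: can move to 0, which is L ⇒ W
n=6: can move to 1, which is L ⇒ W
n=7: moves to 5(W), 4(W), 2(W); every one is W ⇒ L
n=8: can move to 0, which is L ⇒ W
n=9: can move to 7, which is L ⇒ W
n=10: can move to 7, which is L ⇒ W
n=11: moves to 9(W), 8(W), 6(W), 3(W); every one is W ⇒ L
n=12: can move to 7, which is L ⇒ W
n=13: can move to 11, which is L ⇒ W
n=14: can move to 11, which is L ⇒ W
n=15: can move to 7, which is L ⇒ W
n=16: can move to 11, which is L ⇒ W
n=17: moves to 15(W), 14(W), 12(W), 9(W); every one is W ⇒ L
n=18: moves to 16(W), 15(W), 13(W), 10(W); every one is W ⇒ L
n=19: can move to 17, which is L ⇒ W
n=20: can move to 18, which is L ⇒ W
n=21: can move to 18, which is L ⇒ W
n=22: can move to 17, which is L ⇒ W
n=23: can move to 18, which is L ⇒ W
n=24: moves to 22(W), 21(W), 19(W), 16(W); every one is W ⇒ L
n=25: can move to 17, which is L ⇒ W
n=26: can move to 24, which is L ⇒ W
n=27: can move to 24, which is L ⇒ W
n=28: moves to 26(W), 25(W), 23(W), 20(W); every one is W ⇒ L
n=29: can move to 24, which is L ⇒ W
n=30: can move to 28, which is L ⇒ W
n=31: can move to 28, which is L ⇒ W
n=32: can move to 24, which is L ⇒ W
n=33: can move to 28, which is L ⇒ W
n=34: moves to 32(W), 31(W), 29(W), 26(W); every one is W ⇒ L
n=35: moves to 33(W), 32(W), 30(W), 27(W); every one is W ⇒ L
n=36: can move to 34, which is L ⇒ W
n=37: can move to 35, which is L ⇒ W
n=38: can move to 35, which is L ⇒ W
n=39: can move to 34, which is L ⇒ W
n=40: can move to 35, which is L ⇒ W
n=41: moves to 39(W), 38(W), 36(W), 33(W); every one is W ⇒ L
Reading off the rows marked L gives the requested list; there are 11 such values of n.

0, 1, 7, 11, 17, 18, 24, 28, 34, 35, 41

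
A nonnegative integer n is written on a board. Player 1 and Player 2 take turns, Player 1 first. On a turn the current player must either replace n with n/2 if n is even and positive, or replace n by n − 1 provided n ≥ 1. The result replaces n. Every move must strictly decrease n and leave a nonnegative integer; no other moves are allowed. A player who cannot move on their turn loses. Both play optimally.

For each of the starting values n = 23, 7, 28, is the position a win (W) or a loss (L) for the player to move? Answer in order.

Build the W/L table. Terminal = L. A non-terminal position is W if it has a move to some L; otherwise it is L.
n=0: no move → L
n=1: W (go to 0, an L position)
n=2: L (sole option 1(W) is W)
n=3: W (go to 2, an L position)
n=4: W (go to 2, an L position)
n=5: L (sole option 4(W) is W)
n=6: W (go to 5, an L position)
n=7: L (sole option 6(W) is W)
n=8: W (go to 7, an L position)
n=9: L (sole option 8(W) is W)
n=10: W (go to 5, an L position)
n=11: L (sole option 10(W) is W)
n=12: W (go to 11, an L position)
n=13: L (sole option 12(W) is W)
n=14: W (go to 7, an L position)
n=15: L (sole option 14(W) is W)
n=16: W (go to 15, an L position)
n=17: L (sole option 16(W) is W)
n=18: W (go to 9, an L position)
n=19: L (sole option 18(W) is W)
n=20: W (go to 19, an L position)
n=21: L (sole option 20(W) is W)
n=22: W (go to 11, an L position)
n=23: L (sole option 22(W) is W)
n=24: W (go to 23, an L position)
n=25: L (sole option 24(W) is W)
n=26: W (go to 13, an L position)
n=27: L (sole option 26(W) is W)
n=28: W (go to 27, an L position)

23: L, 7: L, 28: W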